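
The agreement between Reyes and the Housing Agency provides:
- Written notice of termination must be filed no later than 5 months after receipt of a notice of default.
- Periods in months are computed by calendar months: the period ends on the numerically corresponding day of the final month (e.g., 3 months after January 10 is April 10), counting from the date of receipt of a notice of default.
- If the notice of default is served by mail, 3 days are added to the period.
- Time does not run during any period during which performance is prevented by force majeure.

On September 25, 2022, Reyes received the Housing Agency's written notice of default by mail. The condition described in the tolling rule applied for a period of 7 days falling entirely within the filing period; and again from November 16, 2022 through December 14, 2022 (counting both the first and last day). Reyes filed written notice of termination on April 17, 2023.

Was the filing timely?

No

5 months after September 25, 2022 is February 25, 2023.
Service was by mail, adding 3 days: February 25, 2023 + 3 days = February 28, 2023.
Tolling adds 7 days: February 28, 2023 + 7 days = March 7, 2023.
From November 16, 2022 through December 14, 2022 inclusive is 29 days; tolling adds 29 days: March 7, 2023 + 29 days = April 5, 2023.
The deadline is April 5, 2023; the filing on April 17, 2023 is after that date.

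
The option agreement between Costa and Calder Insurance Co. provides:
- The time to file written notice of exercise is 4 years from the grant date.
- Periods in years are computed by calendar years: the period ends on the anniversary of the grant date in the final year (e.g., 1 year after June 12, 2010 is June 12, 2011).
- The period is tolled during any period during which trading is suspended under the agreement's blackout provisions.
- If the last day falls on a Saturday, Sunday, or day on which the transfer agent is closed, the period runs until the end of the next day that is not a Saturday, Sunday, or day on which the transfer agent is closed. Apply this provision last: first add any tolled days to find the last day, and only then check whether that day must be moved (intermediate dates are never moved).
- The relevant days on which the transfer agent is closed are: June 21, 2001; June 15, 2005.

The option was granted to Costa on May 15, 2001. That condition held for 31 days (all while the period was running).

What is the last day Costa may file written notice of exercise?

June 16, 2005

4 years after May 15, 2001 is May 15, 2005.
Tolling adds 31 days: May 15, 2005 + 31 days = June 15, 2005.
June 15, 2005 is a listed holiday. The next qualifying day is June 16, 2005.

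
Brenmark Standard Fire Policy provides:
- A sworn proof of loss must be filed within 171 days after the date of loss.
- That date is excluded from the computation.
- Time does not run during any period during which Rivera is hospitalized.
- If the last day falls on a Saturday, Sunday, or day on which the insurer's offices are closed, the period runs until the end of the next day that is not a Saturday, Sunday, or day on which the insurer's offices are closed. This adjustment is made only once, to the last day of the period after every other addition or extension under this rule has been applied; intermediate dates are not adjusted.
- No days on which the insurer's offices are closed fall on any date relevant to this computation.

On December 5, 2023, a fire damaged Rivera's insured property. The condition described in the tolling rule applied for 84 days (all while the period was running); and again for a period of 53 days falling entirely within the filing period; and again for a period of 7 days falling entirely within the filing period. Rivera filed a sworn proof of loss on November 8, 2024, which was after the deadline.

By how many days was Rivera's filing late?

24 days

171 days after December 5, 2023 is May 24, 2024.
Tolling adds 84 days: May 24, 2024 + 84 days = August 16, 2024.
Tolling adds 53 days: August 16, 2024 + 53 days = October 8, 2024.
Tolling adds 7 days: October 8, 2024 + 7 days = October 15, 2024.
October 15, 2024 is a Tuesday and not a day on which the insurer's offices are closed, so no extension applies.
The deadline is October 15, 2024; from October 15, 2024 to November 8, 2024 is 24 days.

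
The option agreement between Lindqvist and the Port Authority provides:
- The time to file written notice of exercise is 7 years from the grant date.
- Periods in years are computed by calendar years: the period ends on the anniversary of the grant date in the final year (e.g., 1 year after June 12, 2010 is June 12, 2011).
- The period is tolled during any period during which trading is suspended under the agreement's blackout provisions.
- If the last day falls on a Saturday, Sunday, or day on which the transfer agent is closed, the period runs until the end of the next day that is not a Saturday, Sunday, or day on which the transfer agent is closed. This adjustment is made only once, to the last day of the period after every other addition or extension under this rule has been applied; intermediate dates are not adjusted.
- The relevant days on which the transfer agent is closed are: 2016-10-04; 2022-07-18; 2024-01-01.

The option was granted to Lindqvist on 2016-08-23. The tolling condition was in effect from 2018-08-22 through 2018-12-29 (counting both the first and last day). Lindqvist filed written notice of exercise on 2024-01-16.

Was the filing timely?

No

7 years after 2016-08-23 is August 23, 2023.
From August 22, 2018 through December 29, 2018 inclusive is 130 days; tolling adds 130 days: August 23, 2023 + 130 days = December 31, 2023.
December 31, 2023 is Sunday; January 1, 2024 is a listed holiday. The next qualifying day is January 2, 2024.
The deadline is January 2, 2024; the filing on January 16, 2024 is after that date.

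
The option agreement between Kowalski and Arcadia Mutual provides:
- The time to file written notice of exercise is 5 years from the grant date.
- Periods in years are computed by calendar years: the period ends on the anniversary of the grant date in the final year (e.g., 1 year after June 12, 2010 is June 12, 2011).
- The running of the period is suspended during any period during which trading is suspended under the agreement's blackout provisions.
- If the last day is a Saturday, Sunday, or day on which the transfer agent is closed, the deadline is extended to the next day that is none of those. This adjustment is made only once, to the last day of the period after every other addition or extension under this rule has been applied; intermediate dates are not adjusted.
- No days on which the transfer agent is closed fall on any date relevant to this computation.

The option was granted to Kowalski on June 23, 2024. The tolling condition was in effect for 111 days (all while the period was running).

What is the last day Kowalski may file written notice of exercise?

October 12, 2029

5 years after June 23, 2024 is June 23, 2029.
Tolling adds 111 days: June 23, 2029 + 111 days = October 12, 2029.
October 12, 2029 is a Friday and not a day on which the transfer agent is closed, so no extension applies.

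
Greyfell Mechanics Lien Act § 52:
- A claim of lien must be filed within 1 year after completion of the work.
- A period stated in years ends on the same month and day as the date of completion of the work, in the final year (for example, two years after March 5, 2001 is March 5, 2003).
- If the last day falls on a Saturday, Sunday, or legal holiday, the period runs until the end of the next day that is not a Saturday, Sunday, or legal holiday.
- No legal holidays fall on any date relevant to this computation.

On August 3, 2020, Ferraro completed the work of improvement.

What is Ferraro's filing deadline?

August 3, 2021

1 year after August 3, 2020 is August 3, 2021.
August 3, 2021 is a Tuesday and not a legal holiday, so no extension applies.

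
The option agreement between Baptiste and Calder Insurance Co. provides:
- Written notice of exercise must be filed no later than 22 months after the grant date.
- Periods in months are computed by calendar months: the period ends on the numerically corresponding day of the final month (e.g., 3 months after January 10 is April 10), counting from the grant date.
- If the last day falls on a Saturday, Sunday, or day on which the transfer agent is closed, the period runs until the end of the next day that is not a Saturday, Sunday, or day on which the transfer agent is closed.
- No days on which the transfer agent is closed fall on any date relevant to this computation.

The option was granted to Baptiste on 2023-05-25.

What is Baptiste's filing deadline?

March 25, 2025

22 months after 2023-05-25 is March 25, 2025.
March 25, 2025 is a Tuesday and not a day on which the transfer agent is closed, so no extension applies.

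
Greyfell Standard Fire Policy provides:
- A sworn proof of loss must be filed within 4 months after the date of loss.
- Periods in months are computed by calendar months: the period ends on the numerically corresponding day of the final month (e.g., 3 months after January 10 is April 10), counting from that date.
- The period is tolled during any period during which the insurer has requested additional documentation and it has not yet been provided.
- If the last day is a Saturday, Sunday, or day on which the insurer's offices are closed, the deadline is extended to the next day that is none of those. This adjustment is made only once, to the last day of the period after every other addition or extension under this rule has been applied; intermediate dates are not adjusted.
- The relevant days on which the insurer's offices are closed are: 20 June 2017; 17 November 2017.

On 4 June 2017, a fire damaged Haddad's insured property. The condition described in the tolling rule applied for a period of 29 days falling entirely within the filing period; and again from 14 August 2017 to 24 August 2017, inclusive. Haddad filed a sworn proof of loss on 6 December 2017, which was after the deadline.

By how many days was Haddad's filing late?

4 months after 4 June 2017 is October 4, 2017.
Tolling adds 29 days: October 4, 2017 + 29 days = November 2, 2017.
From August 14, 2017 through August 24, 2017 inclusive is 11 days; tolling adds 11 days: November 2, 2017 + 11 days = November 13, 2017.
November 13, 2017 is a Monday and not a day on which the insurer's offices are closed, so no extension applies.
The deadline is November 13, 2017; from November 13, 2017 to December 6, 2017 is 23 days.

23 days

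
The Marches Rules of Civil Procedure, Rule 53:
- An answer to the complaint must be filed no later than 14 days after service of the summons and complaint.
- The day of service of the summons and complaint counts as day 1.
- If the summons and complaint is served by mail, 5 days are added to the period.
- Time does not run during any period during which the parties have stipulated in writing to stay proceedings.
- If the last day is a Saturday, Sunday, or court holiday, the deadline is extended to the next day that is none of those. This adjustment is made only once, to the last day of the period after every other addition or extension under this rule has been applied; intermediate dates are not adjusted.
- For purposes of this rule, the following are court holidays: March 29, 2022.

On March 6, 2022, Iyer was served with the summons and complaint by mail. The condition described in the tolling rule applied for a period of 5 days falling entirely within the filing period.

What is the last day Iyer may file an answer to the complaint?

Counting March 6, 2022 as day 1, day 14 is March 19, 2022.
Service was by mail, adding 5 days: March 19, 2022 + 5 days = March 24, 2022.
Tolling adds 5 days: March 24, 2022 + 5 days = March 29, 2022.
March 29, 2022 is a listed holiday. The next qualifying day is March 30, 2022.

March 30, 2022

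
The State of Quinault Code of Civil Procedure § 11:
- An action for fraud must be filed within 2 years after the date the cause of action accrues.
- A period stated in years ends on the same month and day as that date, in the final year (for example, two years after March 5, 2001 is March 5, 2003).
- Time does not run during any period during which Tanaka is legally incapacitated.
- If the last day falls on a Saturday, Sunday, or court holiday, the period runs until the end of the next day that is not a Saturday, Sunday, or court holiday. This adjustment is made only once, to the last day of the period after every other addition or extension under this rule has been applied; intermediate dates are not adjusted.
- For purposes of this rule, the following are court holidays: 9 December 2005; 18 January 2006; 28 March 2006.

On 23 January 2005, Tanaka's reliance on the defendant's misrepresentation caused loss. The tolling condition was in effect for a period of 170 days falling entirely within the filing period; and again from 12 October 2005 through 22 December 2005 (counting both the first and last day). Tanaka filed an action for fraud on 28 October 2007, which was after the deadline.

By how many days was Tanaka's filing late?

34 days

2 years after 23 January 2005 is January 23, 2007.
Tolling adds 170 days: January 23, 2007 + 170 days = July 12, 2007.
From October 12, 2005 through December 22, 2005 inclusive is 72 days; tolling adds 72 days: July 12, 2007 + 72 days = September 22, 2007.
September 22, 2007 is Saturday; September 23, 2007 is Sunday. The next qualifying day is September 24, 2007.
The deadline is September 24, 2007; from September 24, 2007 to October 28, 2007 is 34 days.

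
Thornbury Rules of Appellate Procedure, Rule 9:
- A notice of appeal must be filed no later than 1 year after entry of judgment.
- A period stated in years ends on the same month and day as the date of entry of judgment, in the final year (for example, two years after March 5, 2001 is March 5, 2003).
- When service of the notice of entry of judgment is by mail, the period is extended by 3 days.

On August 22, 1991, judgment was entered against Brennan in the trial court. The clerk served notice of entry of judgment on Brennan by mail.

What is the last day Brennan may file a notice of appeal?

1 year after August 22, 1991 is August 22, 1992.
Service was by mail, adding 3 days: August 22, 1992 + 3 days = August 25, 1992.

August 25, 1992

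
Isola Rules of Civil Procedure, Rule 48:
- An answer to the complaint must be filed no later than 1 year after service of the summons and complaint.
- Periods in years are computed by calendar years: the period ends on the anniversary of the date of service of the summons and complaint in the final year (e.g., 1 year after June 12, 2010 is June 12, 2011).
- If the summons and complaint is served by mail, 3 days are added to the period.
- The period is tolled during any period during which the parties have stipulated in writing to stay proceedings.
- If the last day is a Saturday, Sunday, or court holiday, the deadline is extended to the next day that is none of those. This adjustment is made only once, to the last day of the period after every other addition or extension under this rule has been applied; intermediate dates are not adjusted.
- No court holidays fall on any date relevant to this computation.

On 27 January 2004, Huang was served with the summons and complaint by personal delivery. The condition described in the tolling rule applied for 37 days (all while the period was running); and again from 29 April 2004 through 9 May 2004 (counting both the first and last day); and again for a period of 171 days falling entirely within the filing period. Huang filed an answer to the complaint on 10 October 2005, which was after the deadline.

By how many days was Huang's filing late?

1 year after 27 January 2004 is January 27, 2005.
Service was not by mail, so no mail extension applies.
Tolling adds 37 days: January 27, 2005 + 37 days = March 5, 2005.
From April 29, 2004 through May 9, 2004 inclusive is 11 days; tolling adds 11 days: March 5, 2005 + 11 days = March 16, 2005.
Tolling adds 171 days: March 16, 2005 + 171 days = September 3, 2005.
September 3, 2005 is Saturday; September 4, 2005 is Sunday. The next qualifying day is September 5, 2005.
The deadline is September 5, 2005; from September 5, 2005 to October 10, 2005 is 35 days.

35 days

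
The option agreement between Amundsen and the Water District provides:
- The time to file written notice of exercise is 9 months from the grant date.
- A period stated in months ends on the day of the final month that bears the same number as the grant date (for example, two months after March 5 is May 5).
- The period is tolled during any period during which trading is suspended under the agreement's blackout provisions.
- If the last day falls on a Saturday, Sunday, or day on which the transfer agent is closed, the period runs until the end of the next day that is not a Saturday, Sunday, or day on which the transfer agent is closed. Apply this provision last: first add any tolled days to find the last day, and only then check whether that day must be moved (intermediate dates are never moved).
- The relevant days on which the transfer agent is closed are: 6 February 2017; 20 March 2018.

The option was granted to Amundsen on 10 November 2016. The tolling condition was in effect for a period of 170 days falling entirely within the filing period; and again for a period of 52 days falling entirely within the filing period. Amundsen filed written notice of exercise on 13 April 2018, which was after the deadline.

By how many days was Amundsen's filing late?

9 months after 10 November 2016 is August 10, 2017.
Tolling adds 170 days: August 10, 2017 + 170 days = January 27, 2018.
Tolling adds 52 days: January 27, 2018 + 52 days = March 20, 2018.
March 20, 2018 is a listed holiday. The next qualifying day is March 21, 2018.
The deadline is March 21, 2018; from March 21, 2018 to April 13, 2018 is 23 days.

23 days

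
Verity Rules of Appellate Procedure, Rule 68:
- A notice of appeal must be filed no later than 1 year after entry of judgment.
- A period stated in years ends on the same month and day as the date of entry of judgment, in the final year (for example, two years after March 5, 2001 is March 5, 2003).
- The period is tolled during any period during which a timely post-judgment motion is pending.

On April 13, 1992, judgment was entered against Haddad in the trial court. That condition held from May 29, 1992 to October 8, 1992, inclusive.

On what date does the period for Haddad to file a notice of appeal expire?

1 year after April 13, 1992 is April 13, 1993.
From May 29, 1992 through October 8, 1992 inclusive is 133 days; tolling adds 133 days: April 13, 1993 + 133 days = August 24, 1993.

August 24, 1993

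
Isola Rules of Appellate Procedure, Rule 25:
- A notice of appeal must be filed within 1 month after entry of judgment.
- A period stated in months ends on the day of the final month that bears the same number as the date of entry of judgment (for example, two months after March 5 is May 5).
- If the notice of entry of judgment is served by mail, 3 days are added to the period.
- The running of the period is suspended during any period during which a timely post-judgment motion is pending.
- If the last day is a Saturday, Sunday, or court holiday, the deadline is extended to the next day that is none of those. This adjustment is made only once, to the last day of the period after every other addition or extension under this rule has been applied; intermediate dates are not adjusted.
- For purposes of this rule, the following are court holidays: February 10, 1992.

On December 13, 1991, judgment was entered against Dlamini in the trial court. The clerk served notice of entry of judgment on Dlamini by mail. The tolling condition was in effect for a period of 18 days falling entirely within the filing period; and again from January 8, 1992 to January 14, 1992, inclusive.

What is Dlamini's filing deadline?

1 month after December 13, 1991 is January 13, 1992.
Service was by mail, adding 3 days: January 13, 1992 + 3 days = January 16, 1992.
Tolling adds 18 days: January 16, 1992 + 18 days = February 3, 1992.
From January 8, 1992 through January 14, 1992 inclusive is 7 days; tolling adds 7 days: February 3, 1992 + 7 days = February 10, 1992.
February 10, 1992 is a listed holiday. The next qualifying day is February 11, 1992.

February 11, 1992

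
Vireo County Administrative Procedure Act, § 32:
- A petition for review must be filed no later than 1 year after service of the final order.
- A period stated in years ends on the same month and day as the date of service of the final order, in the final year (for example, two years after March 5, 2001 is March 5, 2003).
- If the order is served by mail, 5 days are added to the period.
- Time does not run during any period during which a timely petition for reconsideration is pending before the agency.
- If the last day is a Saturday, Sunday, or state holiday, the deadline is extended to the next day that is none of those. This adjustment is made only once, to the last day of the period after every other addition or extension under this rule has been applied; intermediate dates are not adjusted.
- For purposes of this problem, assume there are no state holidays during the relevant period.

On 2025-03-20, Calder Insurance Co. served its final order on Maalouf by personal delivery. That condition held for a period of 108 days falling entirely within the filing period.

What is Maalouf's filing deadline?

1 year after 2025-03-20 is March 20, 2026.
Service was not by mail, so no mail extension applies.
Tolling adds 108 days: March 20, 2026 + 108 days = July 6, 2026.
July 6, 2026 is a Monday and not a state holiday, so no extension applies.

July 6, 2026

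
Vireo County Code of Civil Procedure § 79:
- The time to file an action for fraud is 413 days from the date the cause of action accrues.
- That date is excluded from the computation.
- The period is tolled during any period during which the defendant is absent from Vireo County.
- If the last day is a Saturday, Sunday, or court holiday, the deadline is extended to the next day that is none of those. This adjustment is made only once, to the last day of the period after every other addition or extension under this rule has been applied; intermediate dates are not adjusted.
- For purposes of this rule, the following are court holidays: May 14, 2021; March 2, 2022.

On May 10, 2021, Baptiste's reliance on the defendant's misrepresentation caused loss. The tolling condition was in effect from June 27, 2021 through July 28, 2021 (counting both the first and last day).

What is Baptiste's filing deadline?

413 days after May 10, 2021 is June 27, 2022.
From June 27, 2021 through July 28, 2021 inclusive is 32 days; tolling adds 32 days: June 27, 2022 + 32 days = July 29, 2022.
July 29, 2022 is a Friday and not a court holiday, so no extension applies.

July 29, 2022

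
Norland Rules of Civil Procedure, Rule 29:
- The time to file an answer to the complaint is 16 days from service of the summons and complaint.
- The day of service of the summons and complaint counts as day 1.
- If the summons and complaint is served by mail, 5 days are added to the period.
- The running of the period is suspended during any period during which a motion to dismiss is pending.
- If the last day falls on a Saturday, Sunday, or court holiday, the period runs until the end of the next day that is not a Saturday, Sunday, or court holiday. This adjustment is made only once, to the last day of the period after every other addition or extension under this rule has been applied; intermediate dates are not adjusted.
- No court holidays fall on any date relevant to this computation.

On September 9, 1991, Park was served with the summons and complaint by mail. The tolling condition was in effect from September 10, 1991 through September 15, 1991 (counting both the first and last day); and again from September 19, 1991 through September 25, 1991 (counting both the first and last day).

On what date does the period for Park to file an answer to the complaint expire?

October 14, 1991

Counting September 9, 1991 as day 1, day 16 is September 24, 1991.
Service was by mail, adding 5 days: September 24, 1991 + 5 days = September 29, 1991.
From September 10, 1991 through September 15, 1991 inclusive is 6 days; tolling adds 6 days: September 29, 1991 + 6 days = October 5, 1991.
From September 19, 1991 through September 25, 1991 inclusive is 7 days; tolling adds 7 days: October 5, 1991 + 7 days = October 12, 1991.
October 12, 1991 is Saturday; October 13, 1991 is Sunday. The next qualifying day is October 14, 1991.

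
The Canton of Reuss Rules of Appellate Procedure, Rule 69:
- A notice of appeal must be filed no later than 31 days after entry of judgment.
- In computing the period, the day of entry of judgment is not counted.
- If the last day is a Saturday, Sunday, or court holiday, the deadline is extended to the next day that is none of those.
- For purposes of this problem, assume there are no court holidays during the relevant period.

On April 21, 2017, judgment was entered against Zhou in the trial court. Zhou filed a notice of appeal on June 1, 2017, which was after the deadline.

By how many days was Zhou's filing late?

31 days after April 21, 2017 is May 22, 2017.
May 22, 2017 is a Monday and not a court holiday, so no extension applies.
The deadline is May 22, 2017; from May 22, 2017 to June 1, 2017 is 10 days.

10 days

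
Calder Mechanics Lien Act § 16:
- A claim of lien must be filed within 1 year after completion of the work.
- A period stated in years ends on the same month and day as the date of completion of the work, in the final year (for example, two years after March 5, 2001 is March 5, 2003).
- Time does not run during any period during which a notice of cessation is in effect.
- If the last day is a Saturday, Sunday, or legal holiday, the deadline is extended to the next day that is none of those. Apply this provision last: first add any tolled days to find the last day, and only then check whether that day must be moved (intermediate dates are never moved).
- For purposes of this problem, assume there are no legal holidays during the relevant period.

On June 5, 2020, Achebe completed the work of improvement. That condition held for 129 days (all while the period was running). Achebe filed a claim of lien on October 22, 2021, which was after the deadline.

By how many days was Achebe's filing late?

1 year after June 5, 2020 is June 5, 2021.
Tolling adds 129 days: June 5, 2021 + 129 days = October 12, 2021.
October 12, 2021 is a Tuesday and not a legal holiday, so no extension applies.
The deadline is October 12, 2021; from October 12, 2021 to October 22, 2021 is 10 days.

10 days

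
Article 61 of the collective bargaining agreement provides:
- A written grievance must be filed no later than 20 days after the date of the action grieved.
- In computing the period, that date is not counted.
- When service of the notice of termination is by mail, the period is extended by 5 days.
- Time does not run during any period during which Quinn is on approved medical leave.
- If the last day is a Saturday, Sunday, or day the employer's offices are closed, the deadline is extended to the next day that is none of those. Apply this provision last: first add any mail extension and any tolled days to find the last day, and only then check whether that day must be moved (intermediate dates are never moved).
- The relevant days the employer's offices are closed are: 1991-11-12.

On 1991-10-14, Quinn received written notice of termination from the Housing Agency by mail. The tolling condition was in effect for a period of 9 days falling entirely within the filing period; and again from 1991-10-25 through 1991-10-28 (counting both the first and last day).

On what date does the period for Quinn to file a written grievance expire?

20 days after 1991-10-14 is November 3, 1991.
Service was by mail, adding 5 days: November 3, 1991 + 5 days = November 8, 1991.
Tolling adds 9 days: November 8, 1991 + 9 days = November 17, 1991.
From October 25, 1991 through October 28, 1991 inclusive is 4 days; tolling adds 4 days: November 17, 1991 + 4 days = November 21, 1991.
November 21, 1991 is a Thursday and not a day the employer's offices are closed, so no extension applies.

November 21, 1991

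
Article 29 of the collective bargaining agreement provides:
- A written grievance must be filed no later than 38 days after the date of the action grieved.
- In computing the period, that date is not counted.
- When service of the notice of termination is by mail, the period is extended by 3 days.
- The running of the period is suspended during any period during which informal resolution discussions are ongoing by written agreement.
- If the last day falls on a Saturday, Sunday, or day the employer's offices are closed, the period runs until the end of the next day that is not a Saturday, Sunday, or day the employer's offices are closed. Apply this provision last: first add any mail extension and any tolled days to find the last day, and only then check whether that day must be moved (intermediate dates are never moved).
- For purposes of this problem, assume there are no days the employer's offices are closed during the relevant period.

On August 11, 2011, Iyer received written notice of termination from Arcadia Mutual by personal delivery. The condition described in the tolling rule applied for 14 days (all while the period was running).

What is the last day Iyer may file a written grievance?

38 days after August 11, 2011 is September 18, 2011.
Service was not by mail, so no mail extension applies.
Tolling adds 14 days: September 18, 2011 + 14 days = October 2, 2011.
October 2, 2011 is Sunday. The next qualifying day is October 3, 2011.

October 3, 2011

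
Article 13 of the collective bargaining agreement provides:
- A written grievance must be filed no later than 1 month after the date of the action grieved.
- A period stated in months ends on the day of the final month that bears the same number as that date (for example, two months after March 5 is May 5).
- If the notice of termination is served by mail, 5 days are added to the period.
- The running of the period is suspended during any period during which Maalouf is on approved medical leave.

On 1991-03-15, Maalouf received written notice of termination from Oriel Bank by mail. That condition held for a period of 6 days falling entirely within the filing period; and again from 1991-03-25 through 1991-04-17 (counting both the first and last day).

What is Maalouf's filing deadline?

May 20, 1991

1 month after 1991-03-15 is April 15, 1991.
Service was by mail, adding 5 days: April 15, 1991 + 5 days = April 20, 1991.
Tolling adds 6 days: April 20, 1991 + 6 days = April 26, 1991.
From March 25, 1991 through April 17, 1991 inclusive is 24 days; tolling adds 24 days: April 26, 1991 + 24 days = May 20, 1991.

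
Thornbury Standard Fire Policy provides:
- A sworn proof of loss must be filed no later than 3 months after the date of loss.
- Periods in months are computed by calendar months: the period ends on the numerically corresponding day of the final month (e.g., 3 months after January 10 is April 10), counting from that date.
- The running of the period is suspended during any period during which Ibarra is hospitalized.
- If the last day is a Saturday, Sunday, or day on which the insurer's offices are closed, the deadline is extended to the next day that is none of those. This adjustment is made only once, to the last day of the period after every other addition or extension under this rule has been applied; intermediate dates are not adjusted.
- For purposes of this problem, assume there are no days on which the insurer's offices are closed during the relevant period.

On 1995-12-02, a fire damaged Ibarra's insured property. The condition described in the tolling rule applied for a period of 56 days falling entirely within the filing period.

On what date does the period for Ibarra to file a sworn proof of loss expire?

3 months after 1995-12-02 is March 2, 1996.
Tolling adds 56 days: March 2, 1996 + 56 days = April 27, 1996.
April 27, 1996 is Saturday; April 28, 1996 is Sunday. The next qualifying day is April 29, 1996.

April 29, 1996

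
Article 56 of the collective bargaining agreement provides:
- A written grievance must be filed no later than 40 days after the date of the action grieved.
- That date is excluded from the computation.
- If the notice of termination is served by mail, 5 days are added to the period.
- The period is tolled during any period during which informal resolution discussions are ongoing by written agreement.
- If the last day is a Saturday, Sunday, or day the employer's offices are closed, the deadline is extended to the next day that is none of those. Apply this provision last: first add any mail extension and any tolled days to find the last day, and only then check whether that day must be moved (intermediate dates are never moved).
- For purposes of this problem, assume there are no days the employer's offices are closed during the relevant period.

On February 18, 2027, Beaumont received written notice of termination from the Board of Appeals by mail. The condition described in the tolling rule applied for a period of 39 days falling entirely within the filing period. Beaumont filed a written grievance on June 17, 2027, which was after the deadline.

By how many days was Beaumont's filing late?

35 days

40 days after February 18, 2027 is March 30, 2027.
Service was by mail, adding 5 days: March 30, 2027 + 5 days = April 4, 2027.
Tolling adds 39 days: April 4, 2027 + 39 days = May 13, 2027.
May 13, 2027 is a Thursday and not a day the employer's offices are closed, so no extension applies.
The deadline is May 13, 2027; from May 13, 2027 to June 17, 2027 is 35 days.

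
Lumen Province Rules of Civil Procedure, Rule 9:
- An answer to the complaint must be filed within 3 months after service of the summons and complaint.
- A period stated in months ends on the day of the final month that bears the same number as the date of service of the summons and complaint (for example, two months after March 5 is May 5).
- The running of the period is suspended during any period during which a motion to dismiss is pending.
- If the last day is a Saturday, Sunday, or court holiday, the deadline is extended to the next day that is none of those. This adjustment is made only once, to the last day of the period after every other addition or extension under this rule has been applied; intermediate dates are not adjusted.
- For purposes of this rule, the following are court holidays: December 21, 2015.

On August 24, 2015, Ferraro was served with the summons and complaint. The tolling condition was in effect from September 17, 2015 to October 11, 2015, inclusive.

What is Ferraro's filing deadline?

3 months after August 24, 2015 is November 24, 2015.
From September 17, 2015 through October 11, 2015 inclusive is 25 days; tolling adds 25 days: November 24, 2015 + 25 days = December 19, 2015.
December 19, 2015 is Saturday; December 20, 2015 is Sunday; December 21, 2015 is a listed holiday. The next qualifying day is December 22, 2015.

December 22, 2015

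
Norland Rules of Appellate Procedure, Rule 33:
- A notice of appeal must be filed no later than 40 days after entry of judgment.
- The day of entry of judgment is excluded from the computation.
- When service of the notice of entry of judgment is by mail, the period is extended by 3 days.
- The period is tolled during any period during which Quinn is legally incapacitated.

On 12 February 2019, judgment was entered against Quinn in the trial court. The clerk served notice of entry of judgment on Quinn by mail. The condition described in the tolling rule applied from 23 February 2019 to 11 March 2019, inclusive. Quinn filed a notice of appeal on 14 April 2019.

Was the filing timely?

No

40 days after 12 February 2019 is March 24, 2019.
Service was by mail, adding 3 days: March 24, 2019 + 3 days = March 27, 2019.
From February 23, 2019 through March 11, 2019 inclusive is 17 days; tolling adds 17 days: March 27, 2019 + 17 days = April 13, 2019.
The deadline is April 13, 2019; the filing on April 14, 2019 is after that date.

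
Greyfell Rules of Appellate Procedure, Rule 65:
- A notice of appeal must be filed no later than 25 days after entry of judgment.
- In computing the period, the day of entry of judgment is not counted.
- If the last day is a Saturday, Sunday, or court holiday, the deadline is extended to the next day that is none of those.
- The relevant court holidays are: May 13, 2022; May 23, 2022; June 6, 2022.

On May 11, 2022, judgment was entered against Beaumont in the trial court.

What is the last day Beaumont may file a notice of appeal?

25 days after May 11, 2022 is June 5, 2022.
June 5, 2022 is Sunday; June 6, 2022 is a listed holiday. The next qualifying day is June 7, 2022.

June 7, 2022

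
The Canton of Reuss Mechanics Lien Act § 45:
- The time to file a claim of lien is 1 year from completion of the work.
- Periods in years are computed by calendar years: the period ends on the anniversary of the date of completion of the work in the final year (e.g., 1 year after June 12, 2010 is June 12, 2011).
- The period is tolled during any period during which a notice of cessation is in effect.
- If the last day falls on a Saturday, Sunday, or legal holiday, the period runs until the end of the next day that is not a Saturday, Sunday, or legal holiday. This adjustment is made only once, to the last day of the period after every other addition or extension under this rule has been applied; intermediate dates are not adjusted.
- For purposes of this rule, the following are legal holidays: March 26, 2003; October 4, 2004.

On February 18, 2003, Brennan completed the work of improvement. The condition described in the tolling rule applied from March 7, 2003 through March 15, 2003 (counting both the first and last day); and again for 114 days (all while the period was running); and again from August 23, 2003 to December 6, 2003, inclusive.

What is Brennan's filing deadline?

1 year after February 18, 2003 is February 18, 2004.
From March 7, 2003 through March 15, 2003 inclusive is 9 days; tolling adds 9 days: February 18, 2004 + 9 days = February 27, 2004.
Tolling adds 114 days: February 27, 2004 + 114 days = June 20, 2004.
From August 23, 2003 through December 6, 2003 inclusive is 106 days; tolling adds 106 days: June 20, 2004 + 106 days = October 4, 2004.
October 4, 2004 is a listed holiday. The next qualifying day is October 5, 2004.

October 5, 2004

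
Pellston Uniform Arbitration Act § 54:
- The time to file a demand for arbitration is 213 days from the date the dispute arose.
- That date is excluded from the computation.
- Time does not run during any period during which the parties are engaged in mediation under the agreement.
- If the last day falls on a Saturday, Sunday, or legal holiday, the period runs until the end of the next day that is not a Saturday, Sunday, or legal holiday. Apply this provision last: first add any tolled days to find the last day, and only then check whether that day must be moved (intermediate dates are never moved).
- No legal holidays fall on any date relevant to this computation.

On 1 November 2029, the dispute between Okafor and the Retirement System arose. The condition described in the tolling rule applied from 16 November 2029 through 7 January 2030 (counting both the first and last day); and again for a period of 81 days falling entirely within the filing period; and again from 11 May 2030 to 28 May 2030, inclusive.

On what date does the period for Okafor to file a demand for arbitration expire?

November 1, 2030

213 days after 1 November 2029 is June 2, 2030.
From November 16, 2029 through January 7, 2030 inclusive is 53 days; tolling adds 53 days: June 2, 2030 + 53 days = July 25, 2030.
Tolling adds 81 days: July 25, 2030 + 81 days = October 14, 2030.
From May 11, 2030 through May 28, 2030 inclusive is 18 days; tolling adds 18 days: October 14, 2030 + 18 days = November 1, 2030.
November 1, 2030 is a Friday and not a legal holiday, so no extension applies.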